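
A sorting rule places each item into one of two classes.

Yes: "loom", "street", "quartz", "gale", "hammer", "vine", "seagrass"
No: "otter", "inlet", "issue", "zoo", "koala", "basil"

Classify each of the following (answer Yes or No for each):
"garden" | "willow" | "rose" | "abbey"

All 'Yes' examples share one property — even length — and every 'No' example lacks it.

Yes, Yes, Yes, No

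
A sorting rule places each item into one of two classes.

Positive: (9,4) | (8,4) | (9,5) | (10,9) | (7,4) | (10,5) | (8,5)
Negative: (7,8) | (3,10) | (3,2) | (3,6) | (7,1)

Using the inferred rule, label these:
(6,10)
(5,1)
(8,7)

The distinguishing property — first > second AND sum ≥ 9 — holds for all the 'Positive' cases and none of the 'Negative' cases.
(6,10): 6 < 10, 6+10 = 16, lacks this property → Negative. (5,1): 5 > 1, 5+1 = 6, lacks this property → Negative. (8,7): 8 > 7, 8+7 = 15, meets the rule → Positive.

Negative, Negative, Positive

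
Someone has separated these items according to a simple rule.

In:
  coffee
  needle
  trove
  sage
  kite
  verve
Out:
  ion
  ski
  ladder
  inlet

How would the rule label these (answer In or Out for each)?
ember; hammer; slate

Out, Out, In

One predicate separates the groups cleanly: ends with 'e'.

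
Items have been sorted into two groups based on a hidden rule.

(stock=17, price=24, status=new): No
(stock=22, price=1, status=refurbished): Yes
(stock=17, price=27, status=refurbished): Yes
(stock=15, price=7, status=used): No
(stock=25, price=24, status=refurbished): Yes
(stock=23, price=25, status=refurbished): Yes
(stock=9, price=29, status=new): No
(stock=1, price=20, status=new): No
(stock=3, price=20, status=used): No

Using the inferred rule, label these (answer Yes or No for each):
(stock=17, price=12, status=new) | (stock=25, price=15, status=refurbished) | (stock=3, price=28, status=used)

The simplest hypothesis consistent with all the labels is: status is refurbished.
(stock=17, price=12, status=new) — status is new, hence No. (stock=25, price=15, status=refurbished) — status is refurbished, hence Yes. (stock=3, price=28, status=used) — status is used, hence No.

No, Yes, No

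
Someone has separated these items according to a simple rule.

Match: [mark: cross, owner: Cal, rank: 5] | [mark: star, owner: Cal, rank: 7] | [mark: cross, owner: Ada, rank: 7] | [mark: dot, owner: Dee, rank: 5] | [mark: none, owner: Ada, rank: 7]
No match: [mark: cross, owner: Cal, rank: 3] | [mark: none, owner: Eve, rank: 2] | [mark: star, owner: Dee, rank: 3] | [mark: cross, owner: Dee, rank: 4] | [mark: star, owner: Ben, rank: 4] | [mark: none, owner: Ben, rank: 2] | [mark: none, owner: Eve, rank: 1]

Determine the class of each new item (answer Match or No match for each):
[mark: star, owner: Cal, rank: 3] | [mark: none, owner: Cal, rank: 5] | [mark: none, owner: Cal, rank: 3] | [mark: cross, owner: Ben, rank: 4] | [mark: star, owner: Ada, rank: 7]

A rule that fits every label: rank ≥ 5 — true of each 'Match' example, false of each 'No match' one.
[mark: star, owner: Cal, rank: 3]: No match (rank = 3).
[mark: none, owner: Cal, rank: 5]: Match (rank = 5).
[mark: none, owner: Cal, rank: 3]: No match (rank = 3).
[mark: cross, owner: Ben, rank: 4]: No match (rank = 4).
[mark: star, owner: Ada, rank: 7]: Match (rank = 7).

No match, Match, No match, No match, Match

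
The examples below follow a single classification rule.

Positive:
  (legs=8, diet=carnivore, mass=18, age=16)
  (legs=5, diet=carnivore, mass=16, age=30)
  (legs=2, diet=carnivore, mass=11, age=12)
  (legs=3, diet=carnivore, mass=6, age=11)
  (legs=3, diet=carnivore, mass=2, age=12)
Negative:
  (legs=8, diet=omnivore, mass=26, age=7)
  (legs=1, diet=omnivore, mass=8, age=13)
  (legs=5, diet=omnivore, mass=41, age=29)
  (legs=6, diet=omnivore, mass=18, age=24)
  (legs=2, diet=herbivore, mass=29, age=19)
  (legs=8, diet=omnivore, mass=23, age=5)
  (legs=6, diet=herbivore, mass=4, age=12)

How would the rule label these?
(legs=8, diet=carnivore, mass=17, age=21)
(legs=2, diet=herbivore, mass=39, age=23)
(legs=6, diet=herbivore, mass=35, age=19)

Every 'Positive' example satisfies: diet is carnivore. None of the 'Negative' examples do.
(legs=8, diet=carnivore, mass=17, age=21): diet is carnivore — satisfies this, so Positive.
(legs=2, diet=herbivore, mass=39, age=23): diet is herbivore — does not fit, so Negative.
(legs=6, diet=herbivore, mass=35, age=19): diet is herbivore — does not fit, so Negative.

Positive, Negative, Negative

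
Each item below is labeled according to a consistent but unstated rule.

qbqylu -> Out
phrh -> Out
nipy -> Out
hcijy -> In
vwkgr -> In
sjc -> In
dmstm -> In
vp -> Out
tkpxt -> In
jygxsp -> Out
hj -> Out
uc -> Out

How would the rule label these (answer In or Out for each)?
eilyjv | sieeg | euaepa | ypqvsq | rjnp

Out, In, Out, Out, Out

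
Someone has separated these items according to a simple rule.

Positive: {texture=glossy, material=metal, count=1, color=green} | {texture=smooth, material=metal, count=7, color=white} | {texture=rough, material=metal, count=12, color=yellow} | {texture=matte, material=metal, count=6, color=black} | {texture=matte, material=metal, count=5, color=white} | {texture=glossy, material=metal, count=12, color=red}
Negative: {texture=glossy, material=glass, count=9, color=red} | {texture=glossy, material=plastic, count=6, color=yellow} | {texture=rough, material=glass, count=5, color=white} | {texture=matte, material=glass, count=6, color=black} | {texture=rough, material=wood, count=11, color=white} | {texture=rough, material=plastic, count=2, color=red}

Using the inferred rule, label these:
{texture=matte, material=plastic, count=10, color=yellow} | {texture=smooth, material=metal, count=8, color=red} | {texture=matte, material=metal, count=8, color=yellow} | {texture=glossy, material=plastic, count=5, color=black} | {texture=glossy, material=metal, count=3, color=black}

Negative, Positive, Positive, Negative, Positive

Looking at the examples, the only property every 'Positive' case has and every 'Negative' case lacks is: material is metal.
Negative: {texture=matte, material=plastic, count=10, color=yellow}, since material is plastic.
Positive: {texture=smooth, material=metal, count=8, color=red}, since material is metal.
Positive: {texture=matte, material=metal, count=8, color=yellow}, since material is metal.
Negative: {texture=glossy, material=plastic, count=5, color=black}, since material is plastic.
Positive: {texture=glossy, material=metal, count=3, color=black}, since material is metal.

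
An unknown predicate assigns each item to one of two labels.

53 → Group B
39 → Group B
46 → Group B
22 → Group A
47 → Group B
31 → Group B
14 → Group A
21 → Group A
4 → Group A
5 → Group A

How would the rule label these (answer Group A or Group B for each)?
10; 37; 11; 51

Group A, Group B, Group A, Group B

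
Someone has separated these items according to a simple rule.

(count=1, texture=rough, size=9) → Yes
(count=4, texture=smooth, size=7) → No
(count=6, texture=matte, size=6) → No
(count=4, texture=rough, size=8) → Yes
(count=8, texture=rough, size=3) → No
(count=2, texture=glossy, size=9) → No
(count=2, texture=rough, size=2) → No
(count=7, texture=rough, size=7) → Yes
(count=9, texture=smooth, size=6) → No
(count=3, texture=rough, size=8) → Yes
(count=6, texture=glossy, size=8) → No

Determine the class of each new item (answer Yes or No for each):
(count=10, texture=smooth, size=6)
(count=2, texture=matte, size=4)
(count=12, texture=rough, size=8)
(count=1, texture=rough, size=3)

No, No, Yes, No

The rule appears to be: texture is rough AND size ≥ 6.
(count=10, texture=smooth, size=6) → texture is smooth, size = 6 → No.
(count=2, texture=matte, size=4) → texture is matte, size = 4 → No.
(count=12, texture=rough, size=8) → texture is rough, size = 8 → Yes.
(count=1, texture=rough, size=3) → texture is rough, size = 3 → No.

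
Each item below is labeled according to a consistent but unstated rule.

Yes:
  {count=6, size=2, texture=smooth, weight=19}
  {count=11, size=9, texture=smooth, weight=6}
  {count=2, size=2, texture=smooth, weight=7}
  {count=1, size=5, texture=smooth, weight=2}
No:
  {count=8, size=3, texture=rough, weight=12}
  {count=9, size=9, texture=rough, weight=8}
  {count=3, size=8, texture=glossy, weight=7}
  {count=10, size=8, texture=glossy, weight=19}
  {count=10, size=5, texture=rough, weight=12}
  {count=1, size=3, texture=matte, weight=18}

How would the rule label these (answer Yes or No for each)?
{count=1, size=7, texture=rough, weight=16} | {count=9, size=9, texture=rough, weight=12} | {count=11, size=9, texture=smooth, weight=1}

A rule that fits every label: texture is smooth — true of each 'Yes' example, false of each 'No' one.
{count=1, size=7, texture=rough, weight=16}: texture is rough — lacks this property, so No.
{count=9, size=9, texture=rough, weight=12}: texture is rough — lacks this property, so No.
{count=11, size=9, texture=smooth, weight=1}: texture is smooth — meets the rule, so Yes.

No, No, Yes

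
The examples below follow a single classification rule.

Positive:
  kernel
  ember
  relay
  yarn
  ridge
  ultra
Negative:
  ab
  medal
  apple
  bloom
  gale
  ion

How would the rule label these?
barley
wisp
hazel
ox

Positive, Negative, Negative, Negative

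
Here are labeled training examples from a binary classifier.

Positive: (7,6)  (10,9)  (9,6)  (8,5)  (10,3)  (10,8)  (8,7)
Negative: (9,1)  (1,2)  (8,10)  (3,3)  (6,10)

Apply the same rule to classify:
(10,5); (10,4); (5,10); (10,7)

Every 'Positive' example satisfies: first > second AND sum ≥ 13. None of the 'Negative' examples do.

Positive, Positive, Negative, Positive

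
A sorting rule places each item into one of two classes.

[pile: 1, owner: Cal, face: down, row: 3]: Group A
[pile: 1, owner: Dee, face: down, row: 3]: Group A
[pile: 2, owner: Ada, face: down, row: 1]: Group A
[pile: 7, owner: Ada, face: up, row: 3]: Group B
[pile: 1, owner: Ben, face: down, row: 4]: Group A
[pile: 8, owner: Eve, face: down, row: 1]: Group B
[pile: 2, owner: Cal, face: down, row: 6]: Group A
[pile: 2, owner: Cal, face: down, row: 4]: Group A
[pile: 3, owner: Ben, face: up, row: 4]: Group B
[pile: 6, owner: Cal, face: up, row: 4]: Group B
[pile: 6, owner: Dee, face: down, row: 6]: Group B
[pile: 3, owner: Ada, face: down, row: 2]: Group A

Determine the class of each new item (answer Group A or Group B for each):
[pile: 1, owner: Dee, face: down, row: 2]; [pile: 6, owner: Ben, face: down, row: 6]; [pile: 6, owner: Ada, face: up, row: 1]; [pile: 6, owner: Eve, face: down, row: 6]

The distinguishing property — face is down AND pile ≤ 3 — holds for all the 'Group A' cases and none of the 'Group B' cases.
[pile: 1, owner: Dee, face: down, row: 2] → face is down, pile = 1 → Group A. [pile: 6, owner: Ben, face: down, row: 6] → face is down, pile = 6 → Group B. [pile: 6, owner: Ada, face: up, row: 1] → face is up, pile = 6 → Group B. [pile: 6, owner: Eve, face: down, row: 6] → face is down, pile = 6 → Group B.

Group A, Group B, Group B, Group B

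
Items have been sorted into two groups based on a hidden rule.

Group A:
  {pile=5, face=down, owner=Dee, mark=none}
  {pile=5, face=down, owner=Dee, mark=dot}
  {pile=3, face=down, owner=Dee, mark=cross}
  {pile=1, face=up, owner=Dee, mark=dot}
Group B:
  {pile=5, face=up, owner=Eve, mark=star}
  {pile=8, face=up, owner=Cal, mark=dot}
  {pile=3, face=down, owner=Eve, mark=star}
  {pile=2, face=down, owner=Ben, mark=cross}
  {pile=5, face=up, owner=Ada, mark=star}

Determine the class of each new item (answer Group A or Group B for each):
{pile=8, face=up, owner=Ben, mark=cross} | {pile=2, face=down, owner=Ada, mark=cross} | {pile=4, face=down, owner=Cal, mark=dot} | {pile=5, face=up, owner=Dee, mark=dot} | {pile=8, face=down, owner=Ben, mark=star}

Group B, Group B, Group B, Group A, Group B

Every 'Group A' example satisfies: owner is Dee. None of the 'Group B' examples do.
{pile=8, face=up, owner=Ben, mark=cross} — owner is Ben, hence Group B.
{pile=2, face=down, owner=Ada, mark=cross} — owner is Ada, hence Group B.
{pile=4, face=down, owner=Cal, mark=dot} — owner is Cal, hence Group B.
{pile=5, face=up, owner=Dee, mark=dot} — owner is Dee, hence Group A.
{pile=8, face=down, owner=Ben, mark=star} — owner is Ben, hence Group B.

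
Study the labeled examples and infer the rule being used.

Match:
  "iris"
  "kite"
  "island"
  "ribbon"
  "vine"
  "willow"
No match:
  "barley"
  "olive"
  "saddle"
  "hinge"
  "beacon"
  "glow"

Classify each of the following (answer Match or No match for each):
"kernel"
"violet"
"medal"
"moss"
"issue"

No match, Match, No match, No match, No match

The classifier is using: even length AND contains 'i'.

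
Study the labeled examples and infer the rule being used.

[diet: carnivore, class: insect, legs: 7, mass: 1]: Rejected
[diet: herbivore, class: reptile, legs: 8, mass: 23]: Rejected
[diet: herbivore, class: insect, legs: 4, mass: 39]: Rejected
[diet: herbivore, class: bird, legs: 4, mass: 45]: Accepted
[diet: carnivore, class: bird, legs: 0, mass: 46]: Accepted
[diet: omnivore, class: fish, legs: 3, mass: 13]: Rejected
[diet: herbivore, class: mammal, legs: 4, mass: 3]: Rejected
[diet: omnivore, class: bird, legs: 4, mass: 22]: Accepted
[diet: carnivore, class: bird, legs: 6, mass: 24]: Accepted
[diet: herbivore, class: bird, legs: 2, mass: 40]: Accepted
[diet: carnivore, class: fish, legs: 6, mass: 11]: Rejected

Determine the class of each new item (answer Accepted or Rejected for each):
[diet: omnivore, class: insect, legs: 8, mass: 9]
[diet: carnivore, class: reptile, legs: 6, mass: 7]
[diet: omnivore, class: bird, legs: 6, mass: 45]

The pattern is that an item is 'Accepted' exactly when: class is bird.
[diet: omnivore, class: insect, legs: 8, mass: 9]: Rejected (class is insect).
[diet: carnivore, class: reptile, legs: 6, mass: 7]: Rejected (class is reptile).
[diet: omnivore, class: bird, legs: 6, mass: 45]: Accepted (class is bird).

Rejected, Rejected, Accepted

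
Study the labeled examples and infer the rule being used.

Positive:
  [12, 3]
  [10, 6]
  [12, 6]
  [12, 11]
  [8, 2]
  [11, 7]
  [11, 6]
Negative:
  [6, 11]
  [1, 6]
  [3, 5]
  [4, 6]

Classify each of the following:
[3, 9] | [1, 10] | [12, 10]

Negative, Negative, Positive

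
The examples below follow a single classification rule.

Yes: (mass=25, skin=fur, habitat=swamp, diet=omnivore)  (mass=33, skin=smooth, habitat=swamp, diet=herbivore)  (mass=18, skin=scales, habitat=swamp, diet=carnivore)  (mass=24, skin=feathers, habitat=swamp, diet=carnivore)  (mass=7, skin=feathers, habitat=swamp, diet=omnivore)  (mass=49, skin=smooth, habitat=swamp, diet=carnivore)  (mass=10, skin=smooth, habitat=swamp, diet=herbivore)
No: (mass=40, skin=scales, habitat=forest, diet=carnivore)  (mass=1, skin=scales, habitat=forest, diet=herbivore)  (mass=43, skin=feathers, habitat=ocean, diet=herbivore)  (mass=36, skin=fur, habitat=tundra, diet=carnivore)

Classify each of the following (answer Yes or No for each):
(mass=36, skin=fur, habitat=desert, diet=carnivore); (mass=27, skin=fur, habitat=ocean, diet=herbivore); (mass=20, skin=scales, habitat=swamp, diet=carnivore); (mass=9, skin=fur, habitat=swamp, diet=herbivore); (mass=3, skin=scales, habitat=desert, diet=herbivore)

No, No, Yes, Yes, No

The rule appears to be: habitat is swamp.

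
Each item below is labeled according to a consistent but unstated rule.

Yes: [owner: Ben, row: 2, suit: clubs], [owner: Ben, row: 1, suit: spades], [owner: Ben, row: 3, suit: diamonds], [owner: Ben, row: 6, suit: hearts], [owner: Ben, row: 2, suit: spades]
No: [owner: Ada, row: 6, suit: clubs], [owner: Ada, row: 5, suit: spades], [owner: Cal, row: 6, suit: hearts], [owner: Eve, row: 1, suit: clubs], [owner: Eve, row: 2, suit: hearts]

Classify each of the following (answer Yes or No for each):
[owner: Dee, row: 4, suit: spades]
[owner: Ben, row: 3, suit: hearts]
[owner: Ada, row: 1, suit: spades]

Looking at the examples, the only property every 'Yes' case has and every 'No' case lacks is: owner is Ben.

No, Yes, No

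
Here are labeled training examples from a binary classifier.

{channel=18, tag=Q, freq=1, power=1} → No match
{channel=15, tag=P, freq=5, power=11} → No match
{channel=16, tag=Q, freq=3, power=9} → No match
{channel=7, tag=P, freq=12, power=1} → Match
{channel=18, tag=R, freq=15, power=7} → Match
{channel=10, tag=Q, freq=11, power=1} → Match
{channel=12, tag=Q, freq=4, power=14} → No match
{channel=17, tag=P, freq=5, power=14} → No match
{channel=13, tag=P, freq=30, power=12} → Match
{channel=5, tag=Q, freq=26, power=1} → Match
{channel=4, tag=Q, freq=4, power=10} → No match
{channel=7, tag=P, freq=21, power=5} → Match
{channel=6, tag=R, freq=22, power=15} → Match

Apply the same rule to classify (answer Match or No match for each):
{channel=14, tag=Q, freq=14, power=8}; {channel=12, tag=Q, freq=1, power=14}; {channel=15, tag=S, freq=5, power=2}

Match, No match, No match

'Match' ⟺ freq ≥ 11.
{channel=14, tag=Q, freq=14, power=8}: freq = 14, checks out → Match.
{channel=12, tag=Q, freq=1, power=14}: freq = 1, doesn't match → No match.
{channel=15, tag=S, freq=5, power=2}: freq = 5, doesn't match → No match.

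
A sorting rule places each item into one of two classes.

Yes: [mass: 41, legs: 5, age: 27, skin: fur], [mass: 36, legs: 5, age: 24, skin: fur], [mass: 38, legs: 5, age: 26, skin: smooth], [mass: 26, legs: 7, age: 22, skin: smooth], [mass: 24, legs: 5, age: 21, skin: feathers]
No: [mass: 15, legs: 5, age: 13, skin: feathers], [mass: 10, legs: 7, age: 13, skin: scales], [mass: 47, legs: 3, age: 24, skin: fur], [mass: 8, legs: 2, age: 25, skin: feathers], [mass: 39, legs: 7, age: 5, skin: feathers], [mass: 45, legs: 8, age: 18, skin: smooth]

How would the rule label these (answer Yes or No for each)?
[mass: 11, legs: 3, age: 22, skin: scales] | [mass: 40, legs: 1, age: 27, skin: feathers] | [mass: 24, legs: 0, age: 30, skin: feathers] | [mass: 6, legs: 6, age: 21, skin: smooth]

The classifier is using: legs ≥ 5 AND age ≥ 21.
[mass: 11, legs: 3, age: 22, skin: scales] — legs = 3, age = 22, hence No.
[mass: 40, legs: 1, age: 27, skin: feathers] — legs = 1, age = 27, hence No.
[mass: 24, legs: 0, age: 30, skin: feathers] — legs = 0, age = 30, hence No.
[mass: 6, legs: 6, age: 21, skin: smooth] — legs = 6, age = 21, hence Yes.

No, No, No, Yes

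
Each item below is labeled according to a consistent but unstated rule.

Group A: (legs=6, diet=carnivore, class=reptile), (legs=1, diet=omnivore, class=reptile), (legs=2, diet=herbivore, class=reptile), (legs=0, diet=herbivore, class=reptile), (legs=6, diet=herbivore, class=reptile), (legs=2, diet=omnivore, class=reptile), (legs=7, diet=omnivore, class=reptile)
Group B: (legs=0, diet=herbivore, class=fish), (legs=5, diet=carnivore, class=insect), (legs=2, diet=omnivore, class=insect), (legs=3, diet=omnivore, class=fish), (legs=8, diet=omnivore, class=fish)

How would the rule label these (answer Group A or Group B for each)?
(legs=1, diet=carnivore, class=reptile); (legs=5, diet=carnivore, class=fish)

Looking at the examples, the only property every 'Group A' case has and every 'Group B' case lacks is: class is reptile.
(legs=1, diet=carnivore, class=reptile) → class is reptile → Group A.
(legs=5, diet=carnivore, class=fish) → class is fish → Group B.

Group A, Group B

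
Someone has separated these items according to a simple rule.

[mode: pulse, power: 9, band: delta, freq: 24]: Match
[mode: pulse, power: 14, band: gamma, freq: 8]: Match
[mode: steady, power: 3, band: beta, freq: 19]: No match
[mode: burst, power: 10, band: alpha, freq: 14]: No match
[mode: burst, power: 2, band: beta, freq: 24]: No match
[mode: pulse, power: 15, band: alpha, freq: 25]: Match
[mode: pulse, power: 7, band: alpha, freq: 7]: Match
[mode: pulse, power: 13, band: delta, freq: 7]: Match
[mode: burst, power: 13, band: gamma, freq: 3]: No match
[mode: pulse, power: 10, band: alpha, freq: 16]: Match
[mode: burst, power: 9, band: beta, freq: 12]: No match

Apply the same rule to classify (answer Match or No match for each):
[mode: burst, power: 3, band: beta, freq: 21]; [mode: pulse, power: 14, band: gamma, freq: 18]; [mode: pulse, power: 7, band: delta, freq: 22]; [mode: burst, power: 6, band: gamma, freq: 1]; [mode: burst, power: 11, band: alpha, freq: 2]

The distinguishing property — mode is pulse — holds for all the 'Match' cases and none of the 'No match' cases.
[mode: burst, power: 3, band: beta, freq: 21]: mode is burst, fails the rule → No match.
[mode: pulse, power: 14, band: gamma, freq: 18]: mode is pulse, checks out → Match.
[mode: pulse, power: 7, band: delta, freq: 22]: mode is pulse, checks out → Match.
[mode: burst, power: 6, band: gamma, freq: 1]: mode is burst, fails the rule → No match.
[mode: burst, power: 11, band: alpha, freq: 2]: mode is burst, fails the rule → No match.

No match, Match, Match, No match, No match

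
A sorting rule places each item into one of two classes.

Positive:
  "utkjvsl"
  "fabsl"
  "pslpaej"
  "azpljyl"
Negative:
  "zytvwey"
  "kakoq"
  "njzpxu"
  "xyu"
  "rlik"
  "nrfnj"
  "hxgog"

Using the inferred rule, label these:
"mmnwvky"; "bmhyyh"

The classifier is using: odd length AND contains 'l'.
"mmnwvky": Negative (length 7, no 'l'). "bmhyyh": Negative (length 6, no 'l').

Negative, Negative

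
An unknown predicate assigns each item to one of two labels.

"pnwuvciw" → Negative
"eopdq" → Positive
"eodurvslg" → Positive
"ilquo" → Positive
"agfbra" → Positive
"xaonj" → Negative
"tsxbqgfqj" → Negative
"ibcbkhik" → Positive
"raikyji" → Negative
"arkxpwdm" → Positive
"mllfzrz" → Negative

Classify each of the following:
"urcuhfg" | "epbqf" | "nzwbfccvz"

One predicate separates the groups cleanly: starts with a vowel.
Positive: "urcuhfg", since starts with 'u'. Positive: "epbqf", since starts with 'e'. Negative: "nzwbfccvz", since starts with 'n'.

Positive, Positive, Negative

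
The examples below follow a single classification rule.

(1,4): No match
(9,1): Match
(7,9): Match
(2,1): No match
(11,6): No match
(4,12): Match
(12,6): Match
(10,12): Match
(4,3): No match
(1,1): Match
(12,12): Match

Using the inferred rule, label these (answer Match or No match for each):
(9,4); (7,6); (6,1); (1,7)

No match, No match, No match, Match

'Match' ⟺ sum is even.
(9,4): No match (9+4 = 13). (7,6): No match (7+6 = 13). (6,1): No match (6+1 = 7). (1,7): Match (1+7 = 8).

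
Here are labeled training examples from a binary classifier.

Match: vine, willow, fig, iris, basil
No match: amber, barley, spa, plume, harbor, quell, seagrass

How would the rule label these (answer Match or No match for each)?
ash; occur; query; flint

No match, No match, No match, Match

The classifier is using: contains 'i'.
ash: No match (no 'i'). occur: No match (no 'i'). query: No match (no 'i'). flint: Match (has 'i').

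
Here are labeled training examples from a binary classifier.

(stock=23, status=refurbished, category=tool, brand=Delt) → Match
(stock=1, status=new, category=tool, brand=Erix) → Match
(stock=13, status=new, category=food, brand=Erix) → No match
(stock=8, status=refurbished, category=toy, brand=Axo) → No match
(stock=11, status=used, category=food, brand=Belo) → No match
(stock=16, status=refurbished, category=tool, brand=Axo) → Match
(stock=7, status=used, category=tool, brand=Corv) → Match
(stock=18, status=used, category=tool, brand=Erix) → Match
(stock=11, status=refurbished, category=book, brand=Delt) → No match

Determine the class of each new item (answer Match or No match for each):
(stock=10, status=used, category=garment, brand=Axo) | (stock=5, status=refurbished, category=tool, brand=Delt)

No match, Match

The common property of the 'Match' items is: category is tool. No 'No match' item has it.
(stock=10, status=used, category=garment, brand=Axo): category is garment, doesn't match → No match. (stock=5, status=refurbished, category=tool, brand=Delt): category is tool, qualifies → Match.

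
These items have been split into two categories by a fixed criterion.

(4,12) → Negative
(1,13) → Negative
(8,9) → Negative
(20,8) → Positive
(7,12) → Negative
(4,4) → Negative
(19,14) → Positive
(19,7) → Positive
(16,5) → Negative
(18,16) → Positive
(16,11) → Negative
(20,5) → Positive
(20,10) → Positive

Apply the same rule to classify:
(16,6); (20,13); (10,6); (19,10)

Negative, Positive, Negative, Positive

The simplest hypothesis consistent with all the labels is: first ≥ 18.
(16,6): Negative (first 16).
(20,13): Positive (first 20).
(10,6): Negative (first 10).
(19,10): Positive (first 19).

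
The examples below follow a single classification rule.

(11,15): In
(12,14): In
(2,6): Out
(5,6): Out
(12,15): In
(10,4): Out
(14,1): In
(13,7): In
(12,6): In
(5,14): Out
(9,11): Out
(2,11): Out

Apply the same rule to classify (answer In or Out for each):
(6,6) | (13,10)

Out, In

Rule: first ≥ 11. This holds for each 'In' example and fails for each 'Out' one.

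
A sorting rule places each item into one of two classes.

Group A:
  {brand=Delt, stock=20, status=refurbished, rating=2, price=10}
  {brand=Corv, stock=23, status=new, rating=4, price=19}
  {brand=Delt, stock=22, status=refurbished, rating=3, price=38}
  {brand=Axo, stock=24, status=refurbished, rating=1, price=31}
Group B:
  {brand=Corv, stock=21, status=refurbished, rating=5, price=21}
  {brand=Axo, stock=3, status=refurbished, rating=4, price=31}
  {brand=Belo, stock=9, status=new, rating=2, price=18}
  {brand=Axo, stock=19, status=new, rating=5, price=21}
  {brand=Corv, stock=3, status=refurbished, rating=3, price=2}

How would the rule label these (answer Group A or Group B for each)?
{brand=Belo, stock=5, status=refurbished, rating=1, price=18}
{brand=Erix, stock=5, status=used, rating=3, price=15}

A rule that fits every label: rating ≤ 4 AND stock ≥ 19 — true of each 'Group A' example, false of each 'Group B' one.
{brand=Belo, stock=5, status=refurbished, rating=1, price=18} — rating = 1, stock = 5, hence Group B. {brand=Erix, stock=5, status=used, rating=3, price=15} — rating = 3, stock = 5, hence Group B.

Group B, Group B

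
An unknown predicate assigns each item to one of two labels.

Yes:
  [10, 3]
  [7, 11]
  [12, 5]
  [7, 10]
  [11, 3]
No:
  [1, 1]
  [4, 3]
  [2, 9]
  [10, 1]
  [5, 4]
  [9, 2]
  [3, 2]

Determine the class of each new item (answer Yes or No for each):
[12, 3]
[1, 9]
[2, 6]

Yes, No, No

One predicate separates the groups cleanly: sum ≥ 13.
Yes: [12, 3], since 12+3 = 15.
No: [1, 9], since 1+9 = 10.
No: [2, 6], since 2+6 = 8.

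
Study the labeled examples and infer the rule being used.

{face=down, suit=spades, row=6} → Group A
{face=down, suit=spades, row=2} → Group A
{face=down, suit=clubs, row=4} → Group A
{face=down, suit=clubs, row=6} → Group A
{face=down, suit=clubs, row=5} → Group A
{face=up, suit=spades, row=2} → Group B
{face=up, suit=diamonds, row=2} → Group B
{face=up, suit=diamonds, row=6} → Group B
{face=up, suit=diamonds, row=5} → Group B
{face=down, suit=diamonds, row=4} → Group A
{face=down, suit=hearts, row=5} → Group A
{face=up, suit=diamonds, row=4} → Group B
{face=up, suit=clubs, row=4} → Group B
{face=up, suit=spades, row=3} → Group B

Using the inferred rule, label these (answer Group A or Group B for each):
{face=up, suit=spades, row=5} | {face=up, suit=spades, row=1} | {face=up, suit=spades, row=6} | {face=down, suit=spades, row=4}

Group B, Group B, Group B, Group A

Checking candidate rules against both groups, what survives is: face is down.
Group B: {face=up, suit=spades, row=5}, since face is up. Group B: {face=up, suit=spades, row=1}, since face is up. Group B: {face=up, suit=spades, row=6}, since face is up. Group A: {face=down, suit=spades, row=4}, since face is down.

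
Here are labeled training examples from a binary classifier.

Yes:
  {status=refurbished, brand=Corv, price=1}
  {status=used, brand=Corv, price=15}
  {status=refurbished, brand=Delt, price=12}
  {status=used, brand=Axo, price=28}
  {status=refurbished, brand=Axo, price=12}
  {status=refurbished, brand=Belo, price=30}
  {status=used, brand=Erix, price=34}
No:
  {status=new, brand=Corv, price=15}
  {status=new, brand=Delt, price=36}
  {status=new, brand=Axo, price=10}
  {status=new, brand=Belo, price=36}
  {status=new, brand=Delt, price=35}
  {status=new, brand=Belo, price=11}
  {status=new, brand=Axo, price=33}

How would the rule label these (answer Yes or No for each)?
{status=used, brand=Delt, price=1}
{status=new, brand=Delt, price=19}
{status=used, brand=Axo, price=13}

Yes, No, Yes

Looking at the examples, the only property every 'Yes' case has and every 'No' case lacks is: status is not new.
{status=used, brand=Delt, price=1} → status is used → Yes.
{status=new, brand=Delt, price=19} → status is new → No.
{status=used, brand=Axo, price=13} → status is used → Yes.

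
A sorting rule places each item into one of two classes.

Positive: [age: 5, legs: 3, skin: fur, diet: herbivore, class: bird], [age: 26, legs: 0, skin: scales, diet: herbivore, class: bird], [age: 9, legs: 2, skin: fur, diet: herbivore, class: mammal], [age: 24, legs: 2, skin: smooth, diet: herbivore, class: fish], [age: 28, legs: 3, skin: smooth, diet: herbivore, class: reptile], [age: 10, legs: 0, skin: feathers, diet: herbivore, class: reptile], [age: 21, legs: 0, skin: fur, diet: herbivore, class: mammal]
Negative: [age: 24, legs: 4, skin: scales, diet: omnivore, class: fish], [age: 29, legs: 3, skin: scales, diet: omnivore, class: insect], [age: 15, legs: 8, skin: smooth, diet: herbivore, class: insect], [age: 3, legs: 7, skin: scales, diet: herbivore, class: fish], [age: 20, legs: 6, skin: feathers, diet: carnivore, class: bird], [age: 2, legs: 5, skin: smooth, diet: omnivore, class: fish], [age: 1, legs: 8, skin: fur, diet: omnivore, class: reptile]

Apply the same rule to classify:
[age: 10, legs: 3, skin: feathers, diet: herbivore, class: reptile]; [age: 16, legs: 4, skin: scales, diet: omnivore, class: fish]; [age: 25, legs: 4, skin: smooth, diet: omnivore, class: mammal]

One predicate separates the groups cleanly: diet is herbivore AND legs ≤ 3.

Positive, Negative, Negative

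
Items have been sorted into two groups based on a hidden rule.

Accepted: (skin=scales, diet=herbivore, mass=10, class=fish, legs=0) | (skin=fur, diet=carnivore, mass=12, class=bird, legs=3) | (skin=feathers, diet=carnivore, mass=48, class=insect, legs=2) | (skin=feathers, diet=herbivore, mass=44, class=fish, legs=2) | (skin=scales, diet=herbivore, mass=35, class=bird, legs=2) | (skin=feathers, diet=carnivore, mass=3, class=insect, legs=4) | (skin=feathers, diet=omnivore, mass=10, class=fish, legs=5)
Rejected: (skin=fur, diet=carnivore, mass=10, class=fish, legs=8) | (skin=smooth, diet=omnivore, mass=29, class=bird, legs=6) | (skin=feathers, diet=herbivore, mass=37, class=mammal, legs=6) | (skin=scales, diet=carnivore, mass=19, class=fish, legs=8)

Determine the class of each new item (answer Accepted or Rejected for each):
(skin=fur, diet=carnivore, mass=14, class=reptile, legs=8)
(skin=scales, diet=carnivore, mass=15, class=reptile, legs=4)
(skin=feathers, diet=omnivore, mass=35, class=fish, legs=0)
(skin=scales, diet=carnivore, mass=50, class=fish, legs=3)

'Accepted' ⟺ legs ≤ 5.
Rejected: (skin=fur, diet=carnivore, mass=14, class=reptile, legs=8), since legs = 8.
Accepted: (skin=scales, diet=carnivore, mass=15, class=reptile, legs=4), since legs = 4.
Accepted: (skin=feathers, diet=omnivore, mass=35, class=fish, legs=0), since legs = 0.
Accepted: (skin=scales, diet=carnivore, mass=50, class=fish, legs=3), since legs = 3.

Rejected, Accepted, Accepted, Accepted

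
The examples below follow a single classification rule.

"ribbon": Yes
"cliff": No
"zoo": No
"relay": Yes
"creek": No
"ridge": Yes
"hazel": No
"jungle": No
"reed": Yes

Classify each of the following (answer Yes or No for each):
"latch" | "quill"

No, No

A rule that fits every label: starts with 'r' — true of each 'Yes' example, false of each 'No' one.
No: "latch", since starts with 'l'. No: "quill", since starts with 'q'.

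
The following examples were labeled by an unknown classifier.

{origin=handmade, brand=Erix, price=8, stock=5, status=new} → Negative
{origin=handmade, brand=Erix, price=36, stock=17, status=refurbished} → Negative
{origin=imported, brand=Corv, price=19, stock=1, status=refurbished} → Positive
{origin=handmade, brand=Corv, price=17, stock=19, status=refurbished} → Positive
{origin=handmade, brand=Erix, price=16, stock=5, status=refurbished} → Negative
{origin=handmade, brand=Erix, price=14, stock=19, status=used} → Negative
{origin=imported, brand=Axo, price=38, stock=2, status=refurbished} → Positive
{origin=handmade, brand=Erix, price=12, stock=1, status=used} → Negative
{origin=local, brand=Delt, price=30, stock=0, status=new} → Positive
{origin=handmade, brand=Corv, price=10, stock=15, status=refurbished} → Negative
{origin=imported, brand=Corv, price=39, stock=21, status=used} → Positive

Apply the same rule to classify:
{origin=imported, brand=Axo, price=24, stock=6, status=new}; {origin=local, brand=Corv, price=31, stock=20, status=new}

Positive, Positive

One predicate separates the groups cleanly: price ≥ 17 AND price ≠ 36.
{origin=imported, brand=Axo, price=24, stock=6, status=new} — price = 24, hence Positive. {origin=local, brand=Corv, price=31, stock=20, status=new} — price = 31, hence Positive.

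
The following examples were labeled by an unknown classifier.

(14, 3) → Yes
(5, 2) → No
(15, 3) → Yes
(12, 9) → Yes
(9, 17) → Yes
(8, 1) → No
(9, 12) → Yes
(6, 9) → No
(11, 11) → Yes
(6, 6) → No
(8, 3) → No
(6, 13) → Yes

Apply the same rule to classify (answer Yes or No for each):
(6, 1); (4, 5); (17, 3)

One predicate separates the groups cleanly: sum ≥ 17.

No, No, Yes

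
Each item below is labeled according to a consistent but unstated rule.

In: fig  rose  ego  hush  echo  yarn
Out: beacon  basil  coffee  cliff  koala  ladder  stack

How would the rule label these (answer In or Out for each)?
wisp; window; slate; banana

The distinguishing property — length ≤ 4 — holds for all the 'In' cases and none of the 'Out' cases.
wisp: length 4, matches → In.
window: length 6, doesn't qualify → Out.
slate: length 5, doesn't qualify → Out.
banana: length 6, doesn't qualify → Out.

In, Out, Out, Out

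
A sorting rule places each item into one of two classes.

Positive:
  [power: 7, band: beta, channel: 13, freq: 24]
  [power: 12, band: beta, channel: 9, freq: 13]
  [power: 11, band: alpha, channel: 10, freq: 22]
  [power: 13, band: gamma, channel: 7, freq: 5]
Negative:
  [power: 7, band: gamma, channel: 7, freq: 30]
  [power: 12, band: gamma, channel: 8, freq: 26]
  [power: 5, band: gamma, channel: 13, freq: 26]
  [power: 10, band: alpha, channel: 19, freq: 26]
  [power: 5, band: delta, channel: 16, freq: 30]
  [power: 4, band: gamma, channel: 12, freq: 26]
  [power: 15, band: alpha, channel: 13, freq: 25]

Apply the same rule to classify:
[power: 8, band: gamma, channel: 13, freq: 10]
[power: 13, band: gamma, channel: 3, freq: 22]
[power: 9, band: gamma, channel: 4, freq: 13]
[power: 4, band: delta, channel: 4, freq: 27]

Positive, Positive, Positive, Negative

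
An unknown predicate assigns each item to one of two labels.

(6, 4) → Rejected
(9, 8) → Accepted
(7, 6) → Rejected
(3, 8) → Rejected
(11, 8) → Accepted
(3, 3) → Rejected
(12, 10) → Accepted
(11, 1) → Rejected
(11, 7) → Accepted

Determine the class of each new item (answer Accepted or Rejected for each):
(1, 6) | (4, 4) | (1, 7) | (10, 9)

Rejected, Rejected, Rejected, Accepted

The rule appears to be: sum ≥ 17.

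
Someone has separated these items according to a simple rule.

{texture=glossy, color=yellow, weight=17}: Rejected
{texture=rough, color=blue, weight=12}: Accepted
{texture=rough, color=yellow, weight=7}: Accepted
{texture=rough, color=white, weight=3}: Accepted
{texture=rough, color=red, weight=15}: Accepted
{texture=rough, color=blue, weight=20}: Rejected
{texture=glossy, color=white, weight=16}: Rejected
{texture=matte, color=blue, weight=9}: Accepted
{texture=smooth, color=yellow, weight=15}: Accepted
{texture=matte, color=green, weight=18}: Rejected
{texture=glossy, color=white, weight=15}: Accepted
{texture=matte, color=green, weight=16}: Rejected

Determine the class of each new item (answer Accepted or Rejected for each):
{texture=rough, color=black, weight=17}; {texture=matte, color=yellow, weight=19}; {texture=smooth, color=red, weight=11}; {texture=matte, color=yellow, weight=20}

Rejected, Rejected, Accepted, Rejected

The pattern is that an item is 'Accepted' exactly when: weight ≤ 15.
{texture=rough, color=black, weight=17}: weight = 17 — fails this test, so Rejected. {texture=matte, color=yellow, weight=19}: weight = 19 — fails this test, so Rejected. {texture=smooth, color=red, weight=11}: weight = 11 — checks out, so Accepted. {texture=matte, color=yellow, weight=20}: weight = 20 — fails this test, so Rejected.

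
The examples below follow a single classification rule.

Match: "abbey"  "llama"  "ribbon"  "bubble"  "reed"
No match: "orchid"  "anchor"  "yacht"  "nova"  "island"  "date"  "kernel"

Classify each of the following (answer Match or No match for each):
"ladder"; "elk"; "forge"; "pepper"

The common property of the 'Match' items is: has a double letter. No 'No match' item has it.
"ladder" — 'dd' doubled, hence Match. "elk" — no doubled letter, hence No match. "forge" — no doubled letter, hence No match. "pepper" — 'pp' doubled, hence Match.

Match, No match, No match, Match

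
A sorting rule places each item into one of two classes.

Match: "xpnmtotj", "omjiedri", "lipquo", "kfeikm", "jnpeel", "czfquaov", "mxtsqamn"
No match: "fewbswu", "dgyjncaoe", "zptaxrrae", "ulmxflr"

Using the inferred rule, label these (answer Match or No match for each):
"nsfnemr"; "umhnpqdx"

No match, Match

Every 'Match' example satisfies: even length. None of the 'No match' examples do.
"nsfnemr" → length 7 → No match.
"umhnpqdx" → length 8 → Match.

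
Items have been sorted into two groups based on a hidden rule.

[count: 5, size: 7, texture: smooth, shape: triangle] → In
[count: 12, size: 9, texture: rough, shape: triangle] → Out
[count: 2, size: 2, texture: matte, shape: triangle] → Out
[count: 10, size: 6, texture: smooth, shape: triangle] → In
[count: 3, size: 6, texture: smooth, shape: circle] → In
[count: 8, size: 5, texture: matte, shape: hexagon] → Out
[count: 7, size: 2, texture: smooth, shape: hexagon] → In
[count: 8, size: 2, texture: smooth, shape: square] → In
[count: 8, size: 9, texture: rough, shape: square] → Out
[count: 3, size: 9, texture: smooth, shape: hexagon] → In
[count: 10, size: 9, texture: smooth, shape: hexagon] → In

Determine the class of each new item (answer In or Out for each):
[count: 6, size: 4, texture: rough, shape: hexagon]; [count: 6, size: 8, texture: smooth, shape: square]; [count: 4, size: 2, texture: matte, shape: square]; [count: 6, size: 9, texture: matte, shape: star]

A rule that fits every label: texture is smooth — true of each 'In' example, false of each 'Out' one.
[count: 6, size: 4, texture: rough, shape: hexagon]: texture is rough, fails the rule → Out.
[count: 6, size: 8, texture: smooth, shape: square]: texture is smooth, checks out → In.
[count: 4, size: 2, texture: matte, shape: square]: texture is matte, fails the rule → Out.
[count: 6, size: 9, texture: matte, shape: star]: texture is matte, fails the rule → Out.

Out, In, Out, Out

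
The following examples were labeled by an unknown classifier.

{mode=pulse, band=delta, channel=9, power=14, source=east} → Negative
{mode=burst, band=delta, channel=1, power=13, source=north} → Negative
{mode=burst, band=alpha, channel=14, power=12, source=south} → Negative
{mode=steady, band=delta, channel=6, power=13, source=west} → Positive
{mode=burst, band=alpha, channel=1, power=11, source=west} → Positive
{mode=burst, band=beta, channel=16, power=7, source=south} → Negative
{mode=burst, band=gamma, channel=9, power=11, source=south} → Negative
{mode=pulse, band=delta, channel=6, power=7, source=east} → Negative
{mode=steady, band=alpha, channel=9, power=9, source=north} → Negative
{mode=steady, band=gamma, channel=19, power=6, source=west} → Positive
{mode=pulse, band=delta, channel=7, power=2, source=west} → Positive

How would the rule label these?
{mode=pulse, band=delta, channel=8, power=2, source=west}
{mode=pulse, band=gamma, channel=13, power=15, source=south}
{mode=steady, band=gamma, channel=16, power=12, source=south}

The rule appears to be: source is west.
{mode=pulse, band=delta, channel=8, power=2, source=west}: source is west — fits, so Positive. {mode=pulse, band=gamma, channel=13, power=15, source=south}: source is south — fails the rule, so Negative. {mode=steady, band=gamma, channel=16, power=12, source=south}: source is south — fails the rule, so Negative.

Positive, Negative, Negative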